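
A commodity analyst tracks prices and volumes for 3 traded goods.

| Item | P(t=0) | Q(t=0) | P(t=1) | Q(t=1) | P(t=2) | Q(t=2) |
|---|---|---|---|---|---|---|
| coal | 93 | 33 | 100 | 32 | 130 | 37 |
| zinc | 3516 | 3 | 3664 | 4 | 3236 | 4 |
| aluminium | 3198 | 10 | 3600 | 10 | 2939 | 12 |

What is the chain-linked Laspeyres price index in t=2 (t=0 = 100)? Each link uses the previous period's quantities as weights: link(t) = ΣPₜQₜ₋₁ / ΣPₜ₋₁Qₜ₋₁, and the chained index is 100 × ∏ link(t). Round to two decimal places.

95.22

Link t=0→t=1:
ΣP(t=1)Q(t=0) = 100×33 + 3664×3 + 3600×10 = 3300 + 10992 + 36000 = 50292
ΣP(t=0)Q(t=0) = 93×33 + 3516×3 + 3198×10 = 3069 + 10548 + 31980 = 45597
link = 50292/45597 = 1.102967
Link t=1→t=2:
ΣP(t=2)Q(t=1) = 130×32 + 3236×4 + 2939×10 = 4160 + 12944 + 29390 = 46494
ΣP(t=1)Q(t=1) = 100×32 + 3664×4 + 3600×10 = 3200 + 14656 + 36000 = 53856
link = 46494/53856 = 0.863302
Chained index = 100 × 1.102967 × 0.863302 = 95.2194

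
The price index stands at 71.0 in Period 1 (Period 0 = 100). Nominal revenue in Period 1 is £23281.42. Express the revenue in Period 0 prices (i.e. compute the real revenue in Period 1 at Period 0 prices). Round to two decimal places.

Real = Nominal ÷ (Index/100) = 23281.42 ÷ (71.0/100)
     = 23281.42 ÷ 0.710 = 32790.7324

32790.73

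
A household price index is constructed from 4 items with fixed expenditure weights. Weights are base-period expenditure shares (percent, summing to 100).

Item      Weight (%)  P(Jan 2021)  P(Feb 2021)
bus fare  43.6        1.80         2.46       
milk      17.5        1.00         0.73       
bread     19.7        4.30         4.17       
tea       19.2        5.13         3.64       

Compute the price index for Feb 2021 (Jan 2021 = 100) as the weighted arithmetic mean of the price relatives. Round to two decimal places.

105.09

bus fare: 43.6 × (2.46/1.80) = 43.6 × 1.366667 = 59.5867
milk: 17.5 × (0.73/1.00) = 17.5 × 0.730000 = 12.7750
bread: 19.7 × (4.17/4.30) = 19.7 × 0.969767 = 19.1044
tea: 19.2 × (3.64/5.13) = 19.2 × 0.709552 = 13.6234
Index = Σ wᵢ·(p₁ᵢ/p₀ᵢ) = 59.5867 + 12.7750 + 19.1044 + 13.6234 = 105.0895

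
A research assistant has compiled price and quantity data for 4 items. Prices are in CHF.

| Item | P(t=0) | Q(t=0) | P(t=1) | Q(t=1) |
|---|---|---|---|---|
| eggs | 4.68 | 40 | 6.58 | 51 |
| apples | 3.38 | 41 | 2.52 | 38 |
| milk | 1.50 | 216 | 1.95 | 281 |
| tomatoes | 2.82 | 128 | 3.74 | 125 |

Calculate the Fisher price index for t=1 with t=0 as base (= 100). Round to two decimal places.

126.04

Laspeyres component (base-period weights):
ΣP(t=1)Q(t=0) = 6.58×40 + 2.52×41 + 1.95×216 + 3.74×128 = 263.2 + 103.32 + 421.2 + 478.72 = 1266.44
ΣP(t=0)Q(t=0) = 4.68×40 + 3.38×41 + 1.50×216 + 2.82×128 = 187.2 + 138.58 + 324 + 360.96 = 1010.74
L = 1266.44 / 1010.74 × 100 = 125.2983
Paasche component (current-period weights):
ΣP(t=1)Q(t=1) = 6.58×51 + 2.52×38 + 1.95×281 + 3.74×125 = 335.58 + 95.76 + 547.95 + 467.5 = 1446.79
ΣP(t=0)Q(t=1) = 4.68×51 + 3.38×38 + 1.50×281 + 2.82×125 = 238.68 + 128.44 + 421.5 + 352.5 = 1141.12
P = 1446.79 / 1141.12 × 100 = 126.7868
Fisher = √(L × P) = √(125.2983 × 126.7868) = 126.0404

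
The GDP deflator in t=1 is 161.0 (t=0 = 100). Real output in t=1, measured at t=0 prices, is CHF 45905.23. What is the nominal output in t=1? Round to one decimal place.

Nominal = Real × (Index/100) = 45905.23 × (161.0/100)
        = 45905.23 × 1.610 = 73907.4203

73907.4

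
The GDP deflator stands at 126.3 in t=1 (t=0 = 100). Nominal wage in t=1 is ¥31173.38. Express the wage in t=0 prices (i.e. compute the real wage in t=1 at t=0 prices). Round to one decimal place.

Real = Nominal ÷ (Index/100) = 31173.38 ÷ (126.3/100)
     = 31173.38 ÷ 1.263 = 24682.0111

24682.0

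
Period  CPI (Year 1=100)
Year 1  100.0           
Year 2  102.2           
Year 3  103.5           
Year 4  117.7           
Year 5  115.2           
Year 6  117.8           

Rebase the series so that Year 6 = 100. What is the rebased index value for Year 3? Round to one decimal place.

87.9

Rebased(Year 3) = 103.5 / 117.8 × 100 = 87.8608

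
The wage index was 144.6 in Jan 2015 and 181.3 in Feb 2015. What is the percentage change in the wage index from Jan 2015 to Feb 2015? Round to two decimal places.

25.38%

Change = (181.3 − 144.6) / 144.6 × 100
       = 36.7 / 144.6 × 100 = 25.3804%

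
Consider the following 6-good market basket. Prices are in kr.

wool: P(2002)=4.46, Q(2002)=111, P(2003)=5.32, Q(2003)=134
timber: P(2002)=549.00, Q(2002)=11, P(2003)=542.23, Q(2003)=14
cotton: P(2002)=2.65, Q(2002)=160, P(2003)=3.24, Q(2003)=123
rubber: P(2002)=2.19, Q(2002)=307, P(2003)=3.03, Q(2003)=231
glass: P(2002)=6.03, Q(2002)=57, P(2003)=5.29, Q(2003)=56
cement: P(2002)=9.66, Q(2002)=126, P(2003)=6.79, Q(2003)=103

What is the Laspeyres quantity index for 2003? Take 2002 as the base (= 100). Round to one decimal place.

Laspeyres quantity index uses base-period prices as weights.
ΣP(2002)·Q(2003) = 4.46×134 + 549.00×14 + 2.65×123 + 2.19×231 + 6.03×56 + 9.66×103 = 597.64 + 7686 + 325.95 + 505.89 + 337.68 + 994.98 = 10448.14
ΣP(2002)·Q(2002) = 4.46×111 + 549.00×11 + 2.65×160 + 2.19×307 + 6.03×57 + 9.66×126 = 495.06 + 6039 + 424 + 672.33 + 343.71 + 1217.16 = 9191.26
Index = 10448.14 / 9191.26 × 100 = 113.6747

113.7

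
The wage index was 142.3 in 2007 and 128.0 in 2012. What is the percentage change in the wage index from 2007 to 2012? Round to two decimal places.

-10.05%

Change = (128.0 − 142.3) / 142.3 × 100
       = -14.3 / 142.3 × 100 = -10.0492%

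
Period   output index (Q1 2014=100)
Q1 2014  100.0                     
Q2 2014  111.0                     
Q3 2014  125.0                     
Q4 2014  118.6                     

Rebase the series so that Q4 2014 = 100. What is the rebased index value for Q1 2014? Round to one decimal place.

84.3

Rebased(Q1 2014) = 100.0 / 118.6 × 100 = 84.3170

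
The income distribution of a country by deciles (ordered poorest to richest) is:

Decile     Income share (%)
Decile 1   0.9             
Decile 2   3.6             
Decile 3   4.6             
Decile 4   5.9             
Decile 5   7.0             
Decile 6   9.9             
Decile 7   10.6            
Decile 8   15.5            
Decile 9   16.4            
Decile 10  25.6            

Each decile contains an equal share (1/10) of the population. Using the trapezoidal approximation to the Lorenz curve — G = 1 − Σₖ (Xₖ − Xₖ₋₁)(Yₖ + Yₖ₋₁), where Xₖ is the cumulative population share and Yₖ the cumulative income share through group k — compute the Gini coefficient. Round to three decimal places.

Cumulative income shares Yₖ: 0.0090, 0.0450, 0.0910, 0.1500, 0.2200, 0.3190, 0.4250, 0.5800, 0.7440, 1.0000
Σ (Xₖ−Xₖ₋₁)(Yₖ+Yₖ₋₁) = (1/10)(0.0090+0.0000) + (1/10)(0.0450+0.0090) + (1/10)(0.0910+0.0450) + (1/10)(0.1500+0.0910) + (1/10)(0.2200+0.1500) + (1/10)(0.3190+0.2200) + (1/10)(0.4250+0.3190) + (1/10)(0.5800+0.4250) + (1/10)(0.7440+0.5800) + (1/10)(1.0000+0.7440)
  = 0.0009 + 0.0054 + 0.0136 + 0.0241 + 0.0370 + 0.0539 + 0.0744 + 0.1005 + 0.1324 + 0.1744 = 0.6166
G = 1 − 0.6166 = 0.3834

0.383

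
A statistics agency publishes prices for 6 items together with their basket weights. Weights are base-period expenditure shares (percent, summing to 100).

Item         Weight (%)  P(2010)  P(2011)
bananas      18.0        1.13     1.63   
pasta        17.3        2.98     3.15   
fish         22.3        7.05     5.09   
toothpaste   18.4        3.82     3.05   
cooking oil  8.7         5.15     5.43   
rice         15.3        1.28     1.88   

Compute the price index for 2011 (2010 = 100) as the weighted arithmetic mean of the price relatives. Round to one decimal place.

106.7

bananas: 18.0 × (1.63/1.13) = 18.0 × 1.442478 = 25.9646
pasta: 17.3 × (3.15/2.98) = 17.3 × 1.057047 = 18.2869
fish: 22.3 × (5.09/7.05) = 22.3 × 0.721986 = 16.1003
toothpaste: 18.4 × (3.05/3.82) = 18.4 × 0.798429 = 14.6911
cooking oil: 8.7 × (5.43/5.15) = 8.7 × 1.054369 = 9.1730
rice: 15.3 × (1.88/1.28) = 15.3 × 1.468750 = 22.4719
Index = Σ wᵢ·(p₁ᵢ/p₀ᵢ) = 25.9646 + 18.2869 + 16.1003 + 14.6911 + 9.1730 + 22.4719 = 106.6878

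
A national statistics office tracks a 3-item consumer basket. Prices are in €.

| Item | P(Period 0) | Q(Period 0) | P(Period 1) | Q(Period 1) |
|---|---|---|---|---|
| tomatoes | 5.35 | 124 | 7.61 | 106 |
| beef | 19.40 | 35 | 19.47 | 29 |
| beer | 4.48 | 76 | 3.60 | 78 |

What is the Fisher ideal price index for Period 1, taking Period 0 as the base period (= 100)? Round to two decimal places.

Laspeyres component (base-period weights):
ΣP(Period 1)Q(Period 0) = 7.61×124 + 19.47×35 + 3.60×76 = 943.64 + 681.45 + 273.6 = 1898.69
ΣP(Period 0)Q(Period 0) = 5.35×124 + 19.40×35 + 4.48×76 = 663.4 + 679 + 340.48 = 1682.88
L = 1898.69 / 1682.88 × 100 = 112.8238
Paasche component (current-period weights):
ΣP(Period 1)Q(Period 1) = 7.61×106 + 19.47×29 + 3.60×78 = 806.66 + 564.63 + 280.8 = 1652.09
ΣP(Period 0)Q(Period 1) = 5.35×106 + 19.40×29 + 4.48×78 = 567.1 + 562.6 + 349.44 = 1479.14
P = 1652.09 / 1479.14 × 100 = 111.6926
Fisher = √(L × P) = √(112.8238 × 111.6926) = 112.2568

112.26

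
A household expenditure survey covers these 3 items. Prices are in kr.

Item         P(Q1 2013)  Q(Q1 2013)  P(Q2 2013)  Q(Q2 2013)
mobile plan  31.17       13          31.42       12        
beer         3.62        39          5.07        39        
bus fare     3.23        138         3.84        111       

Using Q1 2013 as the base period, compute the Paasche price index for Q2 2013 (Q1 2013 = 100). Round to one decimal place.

114.6

Paasche price index uses current-period quantities as weights.
ΣP(Q2 2013)·Q(Q2 2013) = 31.42×12 + 5.07×39 + 3.84×111 = 377.04 + 197.73 + 426.24 = 1001.01
ΣP(Q1 2013)·Q(Q2 2013) = 31.17×12 + 3.62×39 + 3.23×111 = 374.04 + 141.18 + 358.53 = 873.75
Index = 1001.01 / 873.75 × 100 = 114.5648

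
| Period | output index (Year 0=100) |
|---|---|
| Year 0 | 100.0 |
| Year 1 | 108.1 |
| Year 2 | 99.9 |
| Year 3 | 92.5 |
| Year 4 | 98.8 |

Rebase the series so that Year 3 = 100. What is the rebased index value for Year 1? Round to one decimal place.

Rebased(Year 1) = 108.1 / 92.5 × 100 = 116.8649

116.9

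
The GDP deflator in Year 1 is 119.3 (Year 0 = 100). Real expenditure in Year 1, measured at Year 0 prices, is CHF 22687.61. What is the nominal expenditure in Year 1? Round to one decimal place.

Nominal = Real × (Index/100) = 22687.61 × (119.3/100)
        = 22687.61 × 1.193 = 27066.3187

27066.3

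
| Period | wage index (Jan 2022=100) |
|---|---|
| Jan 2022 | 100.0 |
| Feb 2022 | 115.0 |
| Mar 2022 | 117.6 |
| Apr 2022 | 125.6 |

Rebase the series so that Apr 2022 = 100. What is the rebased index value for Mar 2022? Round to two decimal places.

Rebased(Mar 2022) = 117.6 / 125.6 × 100 = 93.6306

93.63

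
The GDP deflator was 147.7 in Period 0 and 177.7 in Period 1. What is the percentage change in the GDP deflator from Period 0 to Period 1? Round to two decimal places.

20.31%

Change = (177.7 − 147.7) / 147.7 × 100
       = 30.0 / 147.7 × 100 = 20.3114%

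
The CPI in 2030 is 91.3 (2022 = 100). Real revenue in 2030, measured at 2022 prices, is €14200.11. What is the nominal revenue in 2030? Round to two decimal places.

Nominal = Real × (Index/100) = 14200.11 × (91.3/100)
        = 14200.11 × 0.913 = 12964.7004

12964.70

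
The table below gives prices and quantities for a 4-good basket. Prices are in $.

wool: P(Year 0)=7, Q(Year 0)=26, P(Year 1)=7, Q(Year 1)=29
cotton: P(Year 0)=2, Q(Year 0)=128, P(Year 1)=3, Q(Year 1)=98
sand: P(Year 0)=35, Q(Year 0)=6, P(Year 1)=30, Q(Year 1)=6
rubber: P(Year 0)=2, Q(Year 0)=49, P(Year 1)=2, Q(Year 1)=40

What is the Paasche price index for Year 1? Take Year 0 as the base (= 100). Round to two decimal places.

Paasche price index uses current-period quantities as weights.
ΣP(Year 1)·Q(Year 1) = 7×29 + 3×98 + 30×6 + 2×40 = 203 + 294 + 180 + 80 = 757
ΣP(Year 0)·Q(Year 1) = 7×29 + 2×98 + 35×6 + 2×40 = 203 + 196 + 210 + 80 = 689
Index = 757 / 689 × 100 = 109.8694

109.87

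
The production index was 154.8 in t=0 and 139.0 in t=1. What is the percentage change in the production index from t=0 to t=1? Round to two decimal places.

-10.21%

Change = (139.0 − 154.8) / 154.8 × 100
       = -15.8 / 154.8 × 100 = -10.2067%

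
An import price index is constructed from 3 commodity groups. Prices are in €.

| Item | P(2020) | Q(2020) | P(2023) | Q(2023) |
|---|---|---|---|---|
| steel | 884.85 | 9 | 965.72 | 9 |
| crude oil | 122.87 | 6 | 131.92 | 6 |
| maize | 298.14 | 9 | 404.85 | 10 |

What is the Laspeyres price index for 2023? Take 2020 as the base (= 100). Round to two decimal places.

115.31

Laspeyres price index uses base-period quantities as weights.
ΣP(2023)·Q(2020) = 965.72×9 + 131.92×6 + 404.85×9 = 8691.48 + 791.52 + 3643.65 = 13126.65
ΣP(2020)·Q(2020) = 884.85×9 + 122.87×6 + 298.14×9 = 7963.65 + 737.22 + 2683.26 = 11384.13
Index = 13126.65 / 11384.13 × 100 = 115.3066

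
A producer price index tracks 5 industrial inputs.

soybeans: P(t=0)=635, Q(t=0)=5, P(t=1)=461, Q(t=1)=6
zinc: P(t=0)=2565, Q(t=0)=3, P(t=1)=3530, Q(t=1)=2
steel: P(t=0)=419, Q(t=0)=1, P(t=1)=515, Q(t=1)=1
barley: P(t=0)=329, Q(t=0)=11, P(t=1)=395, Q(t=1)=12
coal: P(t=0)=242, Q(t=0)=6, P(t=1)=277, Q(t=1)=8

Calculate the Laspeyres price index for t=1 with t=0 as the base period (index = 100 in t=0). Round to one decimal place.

Laspeyres price index uses base-period quantities as weights.
ΣP(t=1)·Q(t=0) = 461×5 + 3530×3 + 515×1 + 395×11 + 277×6 = 2305 + 10590 + 515 + 4345 + 1662 = 19417
ΣP(t=0)·Q(t=0) = 635×5 + 2565×3 + 419×1 + 329×11 + 242×6 = 3175 + 7695 + 419 + 3619 + 1452 = 16360
Index = 19417 / 16360 × 100 = 118.6858

118.7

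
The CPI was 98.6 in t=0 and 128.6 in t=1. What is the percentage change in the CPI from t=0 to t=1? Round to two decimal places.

Change = (128.6 − 98.6) / 98.6 × 100
       = 30.0 / 98.6 × 100 = 30.4260%

30.43%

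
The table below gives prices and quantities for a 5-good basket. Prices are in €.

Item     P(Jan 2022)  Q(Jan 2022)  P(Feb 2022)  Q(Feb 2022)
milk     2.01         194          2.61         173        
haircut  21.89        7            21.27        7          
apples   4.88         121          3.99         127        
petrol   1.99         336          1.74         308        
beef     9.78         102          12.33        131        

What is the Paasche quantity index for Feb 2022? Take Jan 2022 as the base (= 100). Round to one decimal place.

Paasche quantity index uses current-period prices as weights.
ΣP(Feb 2022)·Q(Feb 2022) = 2.61×173 + 21.27×7 + 3.99×127 + 1.74×308 + 12.33×131 = 451.53 + 148.89 + 506.73 + 535.92 + 1615.23 = 3258.3
ΣP(Feb 2022)·Q(Jan 2022) = 2.61×194 + 21.27×7 + 3.99×121 + 1.74×336 + 12.33×102 = 506.34 + 148.89 + 482.79 + 584.64 + 1257.66 = 2980.32
Index = 3258.3 / 2980.32 × 100 = 109.3272

109.3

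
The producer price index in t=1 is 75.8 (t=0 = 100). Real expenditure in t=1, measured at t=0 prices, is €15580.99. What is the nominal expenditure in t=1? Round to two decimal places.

Nominal = Real × (Index/100) = 15580.99 × (75.8/100)
        = 15580.99 × 0.758 = 11810.3904

11810.39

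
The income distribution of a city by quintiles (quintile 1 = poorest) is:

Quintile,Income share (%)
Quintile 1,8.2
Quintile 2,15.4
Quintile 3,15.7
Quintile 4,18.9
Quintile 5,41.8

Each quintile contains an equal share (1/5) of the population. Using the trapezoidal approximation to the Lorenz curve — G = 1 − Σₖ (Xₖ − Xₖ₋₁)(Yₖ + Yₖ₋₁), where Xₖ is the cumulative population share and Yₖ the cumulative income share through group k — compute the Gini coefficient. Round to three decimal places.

0.283

Cumulative income shares Yₖ: 0.0820, 0.2360, 0.3930, 0.5820, 1.0000
Σ (Xₖ−Xₖ₋₁)(Yₖ+Yₖ₋₁) = (1/5)(0.0820+0.0000) + (1/5)(0.2360+0.0820) + (1/5)(0.3930+0.2360) + (1/5)(0.5820+0.3930) + (1/5)(1.0000+0.5820)
  = 0.0164 + 0.0636 + 0.1258 + 0.1950 + 0.3164 = 0.7172
G = 1 − 0.7172 = 0.2828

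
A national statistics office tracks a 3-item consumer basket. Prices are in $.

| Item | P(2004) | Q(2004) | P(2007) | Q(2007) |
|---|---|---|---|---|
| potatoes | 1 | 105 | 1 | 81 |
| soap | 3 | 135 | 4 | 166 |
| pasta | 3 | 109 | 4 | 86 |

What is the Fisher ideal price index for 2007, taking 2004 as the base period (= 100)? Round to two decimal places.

Laspeyres component (base-period weights):
ΣP(2007)Q(2004) = 1×105 + 4×135 + 4×109 = 105 + 540 + 436 = 1081
ΣP(2004)Q(2004) = 1×105 + 3×135 + 3×109 = 105 + 405 + 327 = 837
L = 1081 / 837 × 100 = 129.1517
Paasche component (current-period weights):
ΣP(2007)Q(2007) = 1×81 + 4×166 + 4×86 = 81 + 664 + 344 = 1089
ΣP(2004)Q(2007) = 1×81 + 3×166 + 3×86 = 81 + 498 + 258 = 837
P = 1089 / 837 × 100 = 130.1075
Fisher = √(L × P) = √(129.1517 × 130.1075) = 129.6287

129.63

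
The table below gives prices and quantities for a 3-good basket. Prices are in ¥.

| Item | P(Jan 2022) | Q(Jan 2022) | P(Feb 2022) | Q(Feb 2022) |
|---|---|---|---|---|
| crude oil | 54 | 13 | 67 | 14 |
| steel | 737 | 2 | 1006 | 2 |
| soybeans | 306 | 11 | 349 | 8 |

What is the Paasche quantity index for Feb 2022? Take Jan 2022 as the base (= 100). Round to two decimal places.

Paasche quantity index uses current-period prices as weights.
ΣP(Feb 2022)·Q(Feb 2022) = 67×14 + 1006×2 + 349×8 = 938 + 2012 + 2792 = 5742
ΣP(Feb 2022)·Q(Jan 2022) = 67×13 + 1006×2 + 349×11 = 871 + 2012 + 3839 = 6722
Index = 5742 / 6722 × 100 = 85.4210

85.42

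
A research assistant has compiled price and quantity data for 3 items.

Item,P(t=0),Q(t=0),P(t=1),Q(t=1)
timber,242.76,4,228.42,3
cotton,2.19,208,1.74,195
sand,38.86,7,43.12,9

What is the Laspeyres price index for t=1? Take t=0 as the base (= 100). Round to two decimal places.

92.87

Laspeyres price index uses base-period quantities as weights.
ΣP(t=1)·Q(t=0) = 228.42×4 + 1.74×208 + 43.12×7 = 913.68 + 361.92 + 301.84 = 1577.44
ΣP(t=0)·Q(t=0) = 242.76×4 + 2.19×208 + 38.86×7 = 971.04 + 455.52 + 272.02 = 1698.58
Index = 1577.44 / 1698.58 × 100 = 92.8682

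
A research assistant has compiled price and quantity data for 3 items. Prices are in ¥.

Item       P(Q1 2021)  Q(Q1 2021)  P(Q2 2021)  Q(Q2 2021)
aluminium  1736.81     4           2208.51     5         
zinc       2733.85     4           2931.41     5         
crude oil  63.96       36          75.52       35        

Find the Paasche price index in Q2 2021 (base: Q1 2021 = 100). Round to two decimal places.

115.25

Paasche price index uses current-period quantities as weights.
ΣP(Q2 2021)·Q(Q2 2021) = 2208.51×5 + 2931.41×5 + 75.52×35 = 11042.55 + 14657.05 + 2643.2 = 28342.8
ΣP(Q1 2021)·Q(Q2 2021) = 1736.81×5 + 2733.85×5 + 63.96×35 = 8684.05 + 13669.25 + 2238.6 = 24591.9
Index = 28342.8 / 24591.9 × 100 = 115.2526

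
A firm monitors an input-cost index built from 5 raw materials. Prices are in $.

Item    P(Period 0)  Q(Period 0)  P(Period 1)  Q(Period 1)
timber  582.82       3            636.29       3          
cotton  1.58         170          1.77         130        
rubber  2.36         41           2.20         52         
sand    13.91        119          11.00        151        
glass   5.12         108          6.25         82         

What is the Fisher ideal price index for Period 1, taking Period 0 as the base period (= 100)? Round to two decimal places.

Laspeyres component (base-period weights):
ΣP(Period 1)Q(Period 0) = 636.29×3 + 1.77×170 + 2.20×41 + 11.00×119 + 6.25×108 = 1908.87 + 300.9 + 90.2 + 1309 + 675 = 4283.97
ΣP(Period 0)Q(Period 0) = 582.82×3 + 1.58×170 + 2.36×41 + 13.91×119 + 5.12×108 = 1748.46 + 268.6 + 96.76 + 1655.29 + 552.96 = 4322.07
L = 4283.97 / 4322.07 × 100 = 99.1185
Paasche component (current-period weights):
ΣP(Period 1)Q(Period 1) = 636.29×3 + 1.77×130 + 2.20×52 + 11.00×151 + 6.25×82 = 1908.87 + 230.1 + 114.4 + 1661 + 512.5 = 4426.87
ΣP(Period 0)Q(Period 1) = 582.82×3 + 1.58×130 + 2.36×52 + 13.91×151 + 5.12×82 = 1748.46 + 205.4 + 122.72 + 2100.41 + 419.84 = 4596.83
P = 4426.87 / 4596.83 × 100 = 96.3027
Fisher = √(L × P) = √(99.1185 × 96.3027) = 97.7004

97.70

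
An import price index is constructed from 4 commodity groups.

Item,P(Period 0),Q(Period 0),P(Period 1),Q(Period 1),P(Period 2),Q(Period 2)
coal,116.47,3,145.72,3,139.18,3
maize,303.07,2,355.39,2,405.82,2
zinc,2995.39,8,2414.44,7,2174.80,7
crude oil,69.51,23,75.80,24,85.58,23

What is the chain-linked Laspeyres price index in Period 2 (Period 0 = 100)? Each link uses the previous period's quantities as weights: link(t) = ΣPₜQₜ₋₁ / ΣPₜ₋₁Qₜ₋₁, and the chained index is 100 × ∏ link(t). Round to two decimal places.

78.01

Link Period 0→Period 1:
ΣP(Period 1)Q(Period 0) = 145.72×3 + 355.39×2 + 2414.44×8 + 75.80×23 = 437.16 + 710.78 + 19315.52 + 1743.4 = 22206.86
ΣP(Period 0)Q(Period 0) = 116.47×3 + 303.07×2 + 2995.39×8 + 69.51×23 = 349.41 + 606.14 + 23963.12 + 1598.73 = 26517.4
link = 22206.86/26517.4 = 0.837445
Link Period 1→Period 2:
ΣP(Period 2)Q(Period 1) = 139.18×3 + 405.82×2 + 2174.80×7 + 85.58×24 = 417.54 + 811.64 + 15223.6 + 2053.92 = 18506.7
ΣP(Period 1)Q(Period 1) = 145.72×3 + 355.39×2 + 2414.44×7 + 75.80×24 = 437.16 + 710.78 + 16901.08 + 1819.2 = 19868.22
link = 18506.7/19868.22 = 0.931472
Chained index = 100 × 0.837445 × 0.931472 = 78.0057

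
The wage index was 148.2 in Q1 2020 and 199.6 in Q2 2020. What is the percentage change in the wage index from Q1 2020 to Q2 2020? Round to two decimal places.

Change = (199.6 − 148.2) / 148.2 × 100
       = 51.4 / 148.2 × 100 = 34.6829%

34.68%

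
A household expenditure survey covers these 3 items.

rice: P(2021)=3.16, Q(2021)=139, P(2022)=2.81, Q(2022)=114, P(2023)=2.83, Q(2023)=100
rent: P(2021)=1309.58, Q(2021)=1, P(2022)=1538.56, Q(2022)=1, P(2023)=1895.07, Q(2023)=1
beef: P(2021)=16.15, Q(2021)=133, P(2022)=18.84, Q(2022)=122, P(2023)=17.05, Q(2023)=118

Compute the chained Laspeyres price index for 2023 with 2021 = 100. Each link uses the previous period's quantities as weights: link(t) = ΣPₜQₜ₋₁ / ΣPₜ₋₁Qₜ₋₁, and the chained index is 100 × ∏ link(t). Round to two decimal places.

117.65

Link 2021→2022:
ΣP(2022)Q(2021) = 2.81×139 + 1538.56×1 + 18.84×133 = 390.59 + 1538.56 + 2505.72 = 4434.87
ΣP(2021)Q(2021) = 3.16×139 + 1309.58×1 + 16.15×133 = 439.24 + 1309.58 + 2147.95 = 3896.77
link = 4434.87/3896.77 = 1.138089
Link 2022→2023:
ΣP(2023)Q(2022) = 2.83×114 + 1895.07×1 + 17.05×122 = 322.62 + 1895.07 + 2080.1 = 4297.79
ΣP(2022)Q(2022) = 2.81×114 + 1538.56×1 + 18.84×122 = 320.34 + 1538.56 + 2298.48 = 4157.38
link = 4297.79/4157.38 = 1.033774
Chained index = 100 × 1.138089 × 1.033774 = 117.6526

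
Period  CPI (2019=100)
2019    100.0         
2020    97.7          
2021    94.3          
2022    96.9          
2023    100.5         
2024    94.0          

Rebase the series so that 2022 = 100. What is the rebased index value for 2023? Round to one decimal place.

103.7

Rebased(2023) = 100.5 / 96.9 × 100 = 103.7152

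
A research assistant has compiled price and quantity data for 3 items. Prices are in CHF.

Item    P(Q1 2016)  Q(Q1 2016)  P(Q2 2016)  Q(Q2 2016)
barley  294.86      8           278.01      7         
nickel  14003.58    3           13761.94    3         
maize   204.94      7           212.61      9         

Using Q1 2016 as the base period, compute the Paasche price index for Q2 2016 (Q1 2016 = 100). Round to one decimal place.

98.3

Paasche price index uses current-period quantities as weights.
ΣP(Q2 2016)·Q(Q2 2016) = 278.01×7 + 13761.94×3 + 212.61×9 = 1946.07 + 41285.82 + 1913.49 = 45145.38
ΣP(Q1 2016)·Q(Q2 2016) = 294.86×7 + 14003.58×3 + 204.94×9 = 2064.02 + 42010.74 + 1844.46 = 45919.22
Index = 45145.38 / 45919.22 × 100 = 98.3148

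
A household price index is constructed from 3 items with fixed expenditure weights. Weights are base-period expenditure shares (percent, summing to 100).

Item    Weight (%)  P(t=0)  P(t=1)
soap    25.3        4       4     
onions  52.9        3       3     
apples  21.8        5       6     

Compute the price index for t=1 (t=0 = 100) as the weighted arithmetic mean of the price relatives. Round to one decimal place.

104.4

soap: 25.3 × (4/4) = 25.3 × 1.000000 = 25.3000
onions: 52.9 × (3/3) = 52.9 × 1.000000 = 52.9000
apples: 21.8 × (6/5) = 21.8 × 1.200000 = 26.1600
Index = Σ wᵢ·(p₁ᵢ/p₀ᵢ) = 25.3000 + 52.9000 + 26.1600 = 104.3600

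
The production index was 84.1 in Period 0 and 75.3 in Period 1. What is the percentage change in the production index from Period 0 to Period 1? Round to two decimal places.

Change = (75.3 − 84.1) / 84.1 × 100
       = -8.8 / 84.1 × 100 = -10.4637%

-10.46%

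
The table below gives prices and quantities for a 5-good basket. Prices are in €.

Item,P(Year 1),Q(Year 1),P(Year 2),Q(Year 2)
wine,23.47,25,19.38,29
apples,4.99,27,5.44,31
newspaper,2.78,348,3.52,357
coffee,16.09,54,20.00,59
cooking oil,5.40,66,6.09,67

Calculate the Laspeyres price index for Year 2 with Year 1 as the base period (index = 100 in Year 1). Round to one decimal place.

114.6

Laspeyres price index uses base-period quantities as weights.
ΣP(Year 2)·Q(Year 1) = 19.38×25 + 5.44×27 + 3.52×348 + 20.00×54 + 6.09×66 = 484.5 + 146.88 + 1224.96 + 1080 + 401.94 = 3338.28
ΣP(Year 1)·Q(Year 1) = 23.47×25 + 4.99×27 + 2.78×348 + 16.09×54 + 5.40×66 = 586.75 + 134.73 + 967.44 + 868.86 + 356.4 = 2914.18
Index = 3338.28 / 2914.18 × 100 = 114.5530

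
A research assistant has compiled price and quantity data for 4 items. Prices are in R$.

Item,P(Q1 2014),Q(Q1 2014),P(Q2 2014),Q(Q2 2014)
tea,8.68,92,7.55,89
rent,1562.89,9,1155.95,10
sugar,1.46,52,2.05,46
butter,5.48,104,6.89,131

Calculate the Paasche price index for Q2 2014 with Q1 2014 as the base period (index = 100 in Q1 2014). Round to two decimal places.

Paasche price index uses current-period quantities as weights.
ΣP(Q2 2014)·Q(Q2 2014) = 7.55×89 + 1155.95×10 + 2.05×46 + 6.89×131 = 671.95 + 11559.5 + 94.3 + 902.59 = 13228.34
ΣP(Q1 2014)·Q(Q2 2014) = 8.68×89 + 1562.89×10 + 1.46×46 + 5.48×131 = 772.52 + 15628.9 + 67.16 + 717.88 = 17186.46
Index = 13228.34 / 17186.46 × 100 = 76.9695

76.97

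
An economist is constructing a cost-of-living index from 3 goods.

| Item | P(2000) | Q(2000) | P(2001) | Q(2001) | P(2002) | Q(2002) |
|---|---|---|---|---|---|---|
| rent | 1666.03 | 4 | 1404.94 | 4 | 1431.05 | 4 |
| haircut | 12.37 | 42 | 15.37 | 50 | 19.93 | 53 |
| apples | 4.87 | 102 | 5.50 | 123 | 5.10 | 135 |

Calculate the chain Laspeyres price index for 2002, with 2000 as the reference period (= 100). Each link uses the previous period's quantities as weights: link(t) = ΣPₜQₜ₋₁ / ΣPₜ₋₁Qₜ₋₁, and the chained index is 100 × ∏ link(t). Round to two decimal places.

Link 2000→2001:
ΣP(2001)Q(2000) = 1404.94×4 + 15.37×42 + 5.50×102 = 5619.76 + 645.54 + 561 = 6826.3
ΣP(2000)Q(2000) = 1666.03×4 + 12.37×42 + 4.87×102 = 6664.12 + 519.54 + 496.74 = 7680.4
link = 6826.3/7680.4 = 0.888795
Link 2001→2002:
ΣP(2002)Q(2001) = 1431.05×4 + 19.93×50 + 5.10×123 = 5724.2 + 996.5 + 627.3 = 7348
ΣP(2001)Q(2001) = 1404.94×4 + 15.37×50 + 5.50×123 = 5619.76 + 768.5 + 676.5 = 7064.76
link = 7348/7064.76 = 1.040092
Chained index = 100 × 0.888795 × 1.040092 = 92.4428

92.44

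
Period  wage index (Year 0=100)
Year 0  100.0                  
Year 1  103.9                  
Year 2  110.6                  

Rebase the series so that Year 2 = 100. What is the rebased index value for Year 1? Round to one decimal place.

Rebased(Year 1) = 103.9 / 110.6 × 100 = 93.9421

93.9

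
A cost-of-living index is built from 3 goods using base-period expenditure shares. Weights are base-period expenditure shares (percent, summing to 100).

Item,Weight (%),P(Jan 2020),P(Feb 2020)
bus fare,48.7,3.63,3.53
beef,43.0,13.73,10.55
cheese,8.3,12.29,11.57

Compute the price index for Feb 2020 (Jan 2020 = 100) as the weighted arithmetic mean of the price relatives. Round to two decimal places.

bus fare: 48.7 × (3.53/3.63) = 48.7 × 0.972452 = 47.3584
beef: 43.0 × (10.55/13.73) = 43.0 × 0.768390 = 33.0408
cheese: 8.3 × (11.57/12.29) = 8.3 × 0.941416 = 7.8138
Index = Σ wᵢ·(p₁ᵢ/p₀ᵢ) = 47.3584 + 33.0408 + 7.8138 = 88.2129

88.21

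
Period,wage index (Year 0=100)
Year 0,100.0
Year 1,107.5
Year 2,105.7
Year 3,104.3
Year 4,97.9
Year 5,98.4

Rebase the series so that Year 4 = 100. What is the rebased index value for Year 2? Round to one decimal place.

108.0

Rebased(Year 2) = 105.7 / 97.9 × 100 = 107.9673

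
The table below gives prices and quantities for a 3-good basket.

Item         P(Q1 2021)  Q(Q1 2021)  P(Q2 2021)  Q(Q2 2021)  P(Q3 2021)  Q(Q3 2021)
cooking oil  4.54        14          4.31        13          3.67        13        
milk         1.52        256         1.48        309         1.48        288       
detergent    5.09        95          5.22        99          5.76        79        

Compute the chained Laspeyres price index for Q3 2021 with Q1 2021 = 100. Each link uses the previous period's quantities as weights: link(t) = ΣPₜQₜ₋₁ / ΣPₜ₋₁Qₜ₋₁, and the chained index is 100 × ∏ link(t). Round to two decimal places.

104.26

Link Q1 2021→Q2 2021:
ΣP(Q2 2021)Q(Q1 2021) = 4.31×14 + 1.48×256 + 5.22×95 = 60.34 + 378.88 + 495.9 = 935.12
ΣP(Q1 2021)Q(Q1 2021) = 4.54×14 + 1.52×256 + 5.09×95 = 63.56 + 389.12 + 483.55 = 936.23
link = 935.12/936.23 = 0.998814
Link Q2 2021→Q3 2021:
ΣP(Q3 2021)Q(Q2 2021) = 3.67×13 + 1.48×309 + 5.76×99 = 47.71 + 457.32 + 570.24 = 1075.27
ΣP(Q2 2021)Q(Q2 2021) = 4.31×13 + 1.48×309 + 5.22×99 = 56.03 + 457.32 + 516.78 = 1030.13
link = 1075.27/1030.13 = 1.043820
Chained index = 100 × 0.998814 × 1.043820 = 104.2582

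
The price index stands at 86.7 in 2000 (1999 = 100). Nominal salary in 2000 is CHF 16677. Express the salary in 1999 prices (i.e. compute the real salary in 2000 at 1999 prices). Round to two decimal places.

Real = Nominal ÷ (Index/100) = 16677 ÷ (86.7/100)
     = 16677 ÷ 0.867 = 19235.2941

19235.29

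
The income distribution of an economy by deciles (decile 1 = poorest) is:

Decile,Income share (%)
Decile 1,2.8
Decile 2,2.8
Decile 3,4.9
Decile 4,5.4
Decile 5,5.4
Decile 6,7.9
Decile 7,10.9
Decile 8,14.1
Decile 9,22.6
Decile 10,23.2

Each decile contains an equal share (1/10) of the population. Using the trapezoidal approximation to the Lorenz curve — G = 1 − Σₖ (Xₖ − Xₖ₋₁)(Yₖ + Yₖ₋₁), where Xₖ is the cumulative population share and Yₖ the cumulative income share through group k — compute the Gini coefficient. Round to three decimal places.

0.387

Cumulative income shares Yₖ: 0.0280, 0.0560, 0.1050, 0.1590, 0.2130, 0.2920, 0.4010, 0.5420, 0.7680, 1.0000
Σ (Xₖ−Xₖ₋₁)(Yₖ+Yₖ₋₁) = (1/10)(0.0280+0.0000) + (1/10)(0.0560+0.0280) + (1/10)(0.1050+0.0560) + (1/10)(0.1590+0.1050) + (1/10)(0.2130+0.1590) + (1/10)(0.2920+0.2130) + (1/10)(0.4010+0.2920) + (1/10)(0.5420+0.4010) + (1/10)(0.7680+0.5420) + (1/10)(1.0000+0.7680)
  = 0.0028 + 0.0084 + 0.0161 + 0.0264 + 0.0372 + 0.0505 + 0.0693 + 0.0943 + 0.1310 + 0.1768 = 0.6128
G = 1 − 0.6128 = 0.3872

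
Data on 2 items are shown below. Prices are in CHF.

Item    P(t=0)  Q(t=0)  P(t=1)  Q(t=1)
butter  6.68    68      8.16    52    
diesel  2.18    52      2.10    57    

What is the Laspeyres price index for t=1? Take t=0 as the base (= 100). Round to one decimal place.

Laspeyres price index uses base-period quantities as weights.
ΣP(t=1)·Q(t=0) = 8.16×68 + 2.10×52 = 554.88 + 109.2 = 664.08
ΣP(t=0)·Q(t=0) = 6.68×68 + 2.18×52 = 454.24 + 113.36 = 567.6
Index = 664.08 / 567.6 × 100 = 116.9979

117.0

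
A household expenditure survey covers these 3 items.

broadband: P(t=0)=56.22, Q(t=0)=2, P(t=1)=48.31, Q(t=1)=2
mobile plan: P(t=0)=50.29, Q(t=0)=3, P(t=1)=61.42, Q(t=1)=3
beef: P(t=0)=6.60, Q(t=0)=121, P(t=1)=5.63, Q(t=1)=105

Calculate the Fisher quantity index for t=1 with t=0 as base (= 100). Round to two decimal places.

90.35

Laspeyres component (base-period weights):
ΣP(t=0)Q(t=1) = 56.22×2 + 50.29×3 + 6.60×105 = 112.44 + 150.87 + 693 = 956.31
ΣP(t=0)Q(t=0) = 56.22×2 + 50.29×3 + 6.60×121 = 112.44 + 150.87 + 798.6 = 1061.91
L = 956.31 / 1061.91 × 100 = 90.0557
Paasche component (current-period weights):
ΣP(t=1)Q(t=1) = 48.31×2 + 61.42×3 + 5.63×105 = 96.62 + 184.26 + 591.15 = 872.03
ΣP(t=1)Q(t=0) = 48.31×2 + 61.42×3 + 5.63×121 = 96.62 + 184.26 + 681.23 = 962.11
P = 872.03 / 962.11 × 100 = 90.6372
Fisher = √(L × P) = √(90.0557 × 90.6372) = 90.3460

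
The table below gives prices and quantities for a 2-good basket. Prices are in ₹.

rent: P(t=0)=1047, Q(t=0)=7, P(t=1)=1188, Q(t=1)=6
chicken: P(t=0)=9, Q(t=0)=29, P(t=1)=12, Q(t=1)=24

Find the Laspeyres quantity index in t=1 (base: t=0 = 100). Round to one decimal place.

Laspeyres quantity index uses base-period prices as weights.
ΣP(t=0)·Q(t=1) = 1047×6 + 9×24 = 6282 + 216 = 6498
ΣP(t=0)·Q(t=0) = 1047×7 + 9×29 = 7329 + 261 = 7590
Index = 6498 / 7590 × 100 = 85.6126

85.6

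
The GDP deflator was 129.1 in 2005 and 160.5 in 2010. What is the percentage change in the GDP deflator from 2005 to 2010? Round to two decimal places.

Change = (160.5 − 129.1) / 129.1 × 100
       = 31.4 / 129.1 × 100 = 24.3222%

24.32%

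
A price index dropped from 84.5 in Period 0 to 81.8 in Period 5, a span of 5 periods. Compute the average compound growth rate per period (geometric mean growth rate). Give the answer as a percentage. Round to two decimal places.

Growth factor = (81.8/84.5)^(1/5) = (0.968047)^(1/5) = 0.993526
Growth rate = 0.993526 − 1 = -0.006474 = -0.6474%

-0.65%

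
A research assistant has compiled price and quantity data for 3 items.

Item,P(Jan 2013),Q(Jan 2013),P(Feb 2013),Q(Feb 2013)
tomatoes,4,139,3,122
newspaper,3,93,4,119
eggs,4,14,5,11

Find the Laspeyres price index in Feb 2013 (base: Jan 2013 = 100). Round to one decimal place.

96.4

Laspeyres price index uses base-period quantities as weights.
ΣP(Feb 2013)·Q(Jan 2013) = 3×139 + 4×93 + 5×14 = 417 + 372 + 70 = 859
ΣP(Jan 2013)·Q(Jan 2013) = 4×139 + 3×93 + 4×14 = 556 + 279 + 56 = 891
Index = 859 / 891 × 100 = 96.4085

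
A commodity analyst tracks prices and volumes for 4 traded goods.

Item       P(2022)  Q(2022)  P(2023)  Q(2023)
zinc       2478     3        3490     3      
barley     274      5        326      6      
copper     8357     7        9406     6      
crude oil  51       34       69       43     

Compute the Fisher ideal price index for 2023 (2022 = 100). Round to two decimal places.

Laspeyres component (base-period weights):
ΣP(2023)Q(2022) = 3490×3 + 326×5 + 9406×7 + 69×34 = 10470 + 1630 + 65842 + 2346 = 80288
ΣP(2022)Q(2022) = 2478×3 + 274×5 + 8357×7 + 51×34 = 7434 + 1370 + 58499 + 1734 = 69037
L = 80288 / 69037 × 100 = 116.2971
Paasche component (current-period weights):
ΣP(2023)Q(2023) = 3490×3 + 326×6 + 9406×6 + 69×43 = 10470 + 1956 + 56436 + 2967 = 71829
ΣP(2022)Q(2023) = 2478×3 + 274×6 + 8357×6 + 51×43 = 7434 + 1644 + 50142 + 2193 = 61413
P = 71829 / 61413 × 100 = 116.9606
Fisher = √(L × P) = √(116.2971 × 116.9606) = 116.6283

116.63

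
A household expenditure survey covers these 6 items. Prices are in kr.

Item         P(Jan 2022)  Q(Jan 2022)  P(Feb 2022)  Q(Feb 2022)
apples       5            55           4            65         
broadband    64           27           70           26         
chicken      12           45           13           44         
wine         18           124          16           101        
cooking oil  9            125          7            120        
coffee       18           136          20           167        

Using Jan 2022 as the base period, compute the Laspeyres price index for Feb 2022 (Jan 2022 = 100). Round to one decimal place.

99.1

Laspeyres price index uses base-period quantities as weights.
ΣP(Feb 2022)·Q(Jan 2022) = 4×55 + 70×27 + 13×45 + 16×124 + 7×125 + 20×136 = 220 + 1890 + 585 + 1984 + 875 + 2720 = 8274
ΣP(Jan 2022)·Q(Jan 2022) = 5×55 + 64×27 + 12×45 + 18×124 + 9×125 + 18×136 = 275 + 1728 + 540 + 2232 + 1125 + 2448 = 8348
Index = 8274 / 8348 × 100 = 99.1136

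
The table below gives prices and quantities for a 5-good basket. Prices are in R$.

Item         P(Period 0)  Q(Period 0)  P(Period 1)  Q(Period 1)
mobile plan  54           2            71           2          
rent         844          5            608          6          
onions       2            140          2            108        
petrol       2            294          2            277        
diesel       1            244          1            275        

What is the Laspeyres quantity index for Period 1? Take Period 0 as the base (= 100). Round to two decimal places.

Laspeyres quantity index uses base-period prices as weights.
ΣP(Period 0)·Q(Period 1) = 54×2 + 844×6 + 2×108 + 2×277 + 1×275 = 108 + 5064 + 216 + 554 + 275 = 6217
ΣP(Period 0)·Q(Period 0) = 54×2 + 844×5 + 2×140 + 2×294 + 1×244 = 108 + 4220 + 280 + 588 + 244 = 5440
Index = 6217 / 5440 × 100 = 114.2831

114.28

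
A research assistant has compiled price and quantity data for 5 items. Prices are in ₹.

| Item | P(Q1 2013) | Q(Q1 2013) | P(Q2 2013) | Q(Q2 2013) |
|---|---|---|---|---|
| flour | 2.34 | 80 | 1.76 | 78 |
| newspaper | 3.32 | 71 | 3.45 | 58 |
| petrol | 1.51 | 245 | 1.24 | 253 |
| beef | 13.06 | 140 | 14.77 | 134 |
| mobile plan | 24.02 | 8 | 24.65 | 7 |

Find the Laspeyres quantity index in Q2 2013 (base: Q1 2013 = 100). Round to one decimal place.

95.1

Laspeyres quantity index uses base-period prices as weights.
ΣP(Q1 2013)·Q(Q2 2013) = 2.34×78 + 3.32×58 + 1.51×253 + 13.06×134 + 24.02×7 = 182.52 + 192.56 + 382.03 + 1750.04 + 168.14 = 2675.29
ΣP(Q1 2013)·Q(Q1 2013) = 2.34×80 + 3.32×71 + 1.51×245 + 13.06×140 + 24.02×8 = 187.2 + 235.72 + 369.95 + 1828.4 + 192.16 = 2813.43
Index = 2675.29 / 2813.43 × 100 = 95.0900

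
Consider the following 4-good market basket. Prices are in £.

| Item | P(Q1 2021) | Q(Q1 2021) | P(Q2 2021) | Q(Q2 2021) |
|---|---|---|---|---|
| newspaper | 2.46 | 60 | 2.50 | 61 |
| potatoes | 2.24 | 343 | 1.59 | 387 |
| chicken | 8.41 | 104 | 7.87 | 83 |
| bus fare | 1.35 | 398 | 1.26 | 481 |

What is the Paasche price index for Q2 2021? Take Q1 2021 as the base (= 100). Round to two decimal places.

85.74

Paasche price index uses current-period quantities as weights.
ΣP(Q2 2021)·Q(Q2 2021) = 2.50×61 + 1.59×387 + 7.87×83 + 1.26×481 = 152.5 + 615.33 + 653.21 + 606.06 = 2027.1
ΣP(Q1 2021)·Q(Q2 2021) = 2.46×61 + 2.24×387 + 8.41×83 + 1.35×481 = 150.06 + 866.88 + 698.03 + 649.35 = 2364.32
Index = 2027.1 / 2364.32 × 100 = 85.7371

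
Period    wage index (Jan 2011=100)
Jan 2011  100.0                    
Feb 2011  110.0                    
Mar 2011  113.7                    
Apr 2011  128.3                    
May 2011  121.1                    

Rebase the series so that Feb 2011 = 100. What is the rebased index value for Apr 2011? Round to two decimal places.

Rebased(Apr 2011) = 128.3 / 110.0 × 100 = 116.6364

116.64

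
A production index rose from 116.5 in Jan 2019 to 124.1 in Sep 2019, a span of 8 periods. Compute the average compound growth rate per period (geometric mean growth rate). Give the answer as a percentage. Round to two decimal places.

Growth factor = (124.1/116.5)^(1/8) = (1.065236)^(1/8) = 1.007931
Growth rate = 1.007931 − 1 = 0.007931 = 0.7931%

0.79%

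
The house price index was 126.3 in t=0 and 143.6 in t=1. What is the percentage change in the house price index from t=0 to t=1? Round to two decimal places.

Change = (143.6 − 126.3) / 126.3 × 100
       = 17.3 / 126.3 × 100 = 13.6975%

13.70%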